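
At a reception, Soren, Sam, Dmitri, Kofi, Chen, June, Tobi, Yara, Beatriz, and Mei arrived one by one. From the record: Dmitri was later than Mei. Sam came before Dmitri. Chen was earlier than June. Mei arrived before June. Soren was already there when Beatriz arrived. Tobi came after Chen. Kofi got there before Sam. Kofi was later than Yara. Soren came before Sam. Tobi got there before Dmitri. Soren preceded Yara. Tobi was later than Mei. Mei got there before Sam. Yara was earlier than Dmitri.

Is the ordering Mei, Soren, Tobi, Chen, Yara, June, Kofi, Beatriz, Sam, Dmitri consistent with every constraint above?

The constraints require Chen before Tobi, but in the proposed sequence Tobi appears ahead of Chen. That one violation is enough.

no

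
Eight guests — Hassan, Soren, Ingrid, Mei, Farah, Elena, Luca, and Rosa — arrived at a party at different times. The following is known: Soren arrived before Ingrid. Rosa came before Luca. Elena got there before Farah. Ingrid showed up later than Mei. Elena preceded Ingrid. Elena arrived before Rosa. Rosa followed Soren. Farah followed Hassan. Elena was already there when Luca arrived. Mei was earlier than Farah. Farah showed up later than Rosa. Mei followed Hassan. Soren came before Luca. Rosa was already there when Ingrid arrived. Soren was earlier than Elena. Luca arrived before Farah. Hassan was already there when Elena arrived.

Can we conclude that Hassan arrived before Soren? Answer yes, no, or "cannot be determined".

cannot be determined

No chain of stated constraints runs from Hassan to Soren, and none runs from Soren to Hassan either.
So the relative order of Hassan and Soren is not fixed by the given facts.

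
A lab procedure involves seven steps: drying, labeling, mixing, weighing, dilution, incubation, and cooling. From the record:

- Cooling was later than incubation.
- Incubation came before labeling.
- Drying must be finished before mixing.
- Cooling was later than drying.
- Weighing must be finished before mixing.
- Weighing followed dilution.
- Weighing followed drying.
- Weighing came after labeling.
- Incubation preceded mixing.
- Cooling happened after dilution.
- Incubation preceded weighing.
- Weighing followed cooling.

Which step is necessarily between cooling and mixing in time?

weighing

Tracing the constraints gives cooling → weighing → mixing, so weighing sits after cooling and before mixing.
No other step is forced both after cooling and before mixing.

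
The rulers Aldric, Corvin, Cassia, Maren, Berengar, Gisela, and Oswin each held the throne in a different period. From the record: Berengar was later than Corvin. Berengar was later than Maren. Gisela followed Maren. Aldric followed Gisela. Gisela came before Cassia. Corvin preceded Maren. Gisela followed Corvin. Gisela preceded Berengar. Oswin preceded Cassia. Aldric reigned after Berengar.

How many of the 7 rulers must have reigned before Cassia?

Directly stated before Cassia: Gisela and Oswin.
Corvin reaches Cassia via Corvin → Gisela → Cassia.
Maren reaches Cassia via Maren → Gisela → Cassia.
No chain forces Berengar (or any of the others) ahead of Cassia.
That's Corvin, Gisela, Maren, and Oswin — 4 in all.

4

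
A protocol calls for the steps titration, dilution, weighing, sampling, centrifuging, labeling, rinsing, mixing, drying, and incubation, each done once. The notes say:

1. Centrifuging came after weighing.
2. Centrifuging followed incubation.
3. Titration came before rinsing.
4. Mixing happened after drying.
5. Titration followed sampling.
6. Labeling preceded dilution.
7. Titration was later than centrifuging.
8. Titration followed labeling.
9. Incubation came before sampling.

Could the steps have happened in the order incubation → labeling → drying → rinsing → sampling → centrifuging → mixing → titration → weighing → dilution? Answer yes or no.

no

The constraints require weighing before centrifuging, but in the proposed sequence centrifuging appears ahead of weighing. That one violation is enough.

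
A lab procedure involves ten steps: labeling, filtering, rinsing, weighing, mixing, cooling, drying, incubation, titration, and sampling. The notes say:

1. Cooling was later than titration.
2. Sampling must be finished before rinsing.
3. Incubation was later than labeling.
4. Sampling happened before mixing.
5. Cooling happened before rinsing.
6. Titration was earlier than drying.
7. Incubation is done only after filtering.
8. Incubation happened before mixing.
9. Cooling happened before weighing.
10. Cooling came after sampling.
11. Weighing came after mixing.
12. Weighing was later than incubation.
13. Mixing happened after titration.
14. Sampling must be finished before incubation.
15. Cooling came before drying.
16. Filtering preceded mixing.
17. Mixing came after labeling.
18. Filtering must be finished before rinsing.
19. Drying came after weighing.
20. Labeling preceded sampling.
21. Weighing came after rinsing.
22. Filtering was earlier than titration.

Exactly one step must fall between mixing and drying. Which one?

Tracing the constraints gives mixing → weighing → drying, so weighing sits after mixing and before drying.
No other step is forced both after mixing and before drying.

weighing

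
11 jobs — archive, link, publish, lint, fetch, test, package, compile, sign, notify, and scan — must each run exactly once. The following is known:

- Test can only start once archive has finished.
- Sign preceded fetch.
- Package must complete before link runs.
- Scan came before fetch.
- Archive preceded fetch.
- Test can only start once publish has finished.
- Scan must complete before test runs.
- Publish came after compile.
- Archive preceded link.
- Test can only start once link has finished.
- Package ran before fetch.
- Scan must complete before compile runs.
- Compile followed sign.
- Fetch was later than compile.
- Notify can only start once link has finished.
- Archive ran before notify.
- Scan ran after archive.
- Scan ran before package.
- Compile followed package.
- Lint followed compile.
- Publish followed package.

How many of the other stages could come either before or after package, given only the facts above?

Forced before package: archive and scan; forced after package: compile, fetch, link, lint, notify, publish, and test.
That leaves sign with no forced order relative to package — 1.

1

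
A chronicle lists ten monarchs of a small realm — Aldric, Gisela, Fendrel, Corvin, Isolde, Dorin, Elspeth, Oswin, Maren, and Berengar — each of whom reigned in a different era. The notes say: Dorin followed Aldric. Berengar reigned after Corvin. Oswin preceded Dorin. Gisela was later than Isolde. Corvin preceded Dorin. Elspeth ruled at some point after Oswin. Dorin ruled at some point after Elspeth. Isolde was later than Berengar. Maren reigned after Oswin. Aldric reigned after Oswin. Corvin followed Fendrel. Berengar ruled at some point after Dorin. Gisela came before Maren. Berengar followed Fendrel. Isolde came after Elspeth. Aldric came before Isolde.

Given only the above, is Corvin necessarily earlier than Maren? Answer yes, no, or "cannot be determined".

Chain the constraints: Corvin → Berengar → Isolde → Gisela → Maren. Each link is directly stated, so Corvin comes before Maren.

yes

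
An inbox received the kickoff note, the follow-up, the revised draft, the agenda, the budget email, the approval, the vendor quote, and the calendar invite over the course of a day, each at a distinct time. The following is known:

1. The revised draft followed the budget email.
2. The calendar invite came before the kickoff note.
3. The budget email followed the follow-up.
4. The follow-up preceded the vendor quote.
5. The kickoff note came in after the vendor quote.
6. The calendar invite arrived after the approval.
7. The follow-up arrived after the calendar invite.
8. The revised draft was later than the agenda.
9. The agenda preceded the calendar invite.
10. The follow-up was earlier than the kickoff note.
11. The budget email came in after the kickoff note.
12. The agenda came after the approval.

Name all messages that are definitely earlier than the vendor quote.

the agenda, the approval, the calendar invite, the follow-up

Directly stated before the vendor quote: the follow-up.
The agenda reaches the vendor quote via the agenda → the calendar invite → the follow-up → the vendor quote.
The approval reaches the vendor quote via the approval → the calendar invite → the follow-up → the vendor quote.
The calendar invite reaches the vendor quote via the calendar invite → the follow-up → the vendor quote.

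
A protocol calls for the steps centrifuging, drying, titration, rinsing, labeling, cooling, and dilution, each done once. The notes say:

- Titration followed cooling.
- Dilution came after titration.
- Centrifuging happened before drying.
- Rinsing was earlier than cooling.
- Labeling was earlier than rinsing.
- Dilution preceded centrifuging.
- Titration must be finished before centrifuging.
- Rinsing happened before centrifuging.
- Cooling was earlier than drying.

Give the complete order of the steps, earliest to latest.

The constraints fix every adjacent pair, so only one ordering works:
labeling → rinsing → cooling → titration → dilution → centrifuging → drying.

labeling, rinsing, cooling, titration, dilution, centrifuging, drying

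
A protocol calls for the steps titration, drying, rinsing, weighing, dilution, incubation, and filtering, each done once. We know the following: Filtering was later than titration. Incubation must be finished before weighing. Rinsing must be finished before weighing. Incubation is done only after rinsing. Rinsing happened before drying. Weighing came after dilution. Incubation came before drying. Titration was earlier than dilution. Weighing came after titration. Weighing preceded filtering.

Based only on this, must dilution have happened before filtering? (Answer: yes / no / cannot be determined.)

yes

Chain the constraints: dilution → weighing → filtering. Each link is directly stated, so dilution comes before filtering.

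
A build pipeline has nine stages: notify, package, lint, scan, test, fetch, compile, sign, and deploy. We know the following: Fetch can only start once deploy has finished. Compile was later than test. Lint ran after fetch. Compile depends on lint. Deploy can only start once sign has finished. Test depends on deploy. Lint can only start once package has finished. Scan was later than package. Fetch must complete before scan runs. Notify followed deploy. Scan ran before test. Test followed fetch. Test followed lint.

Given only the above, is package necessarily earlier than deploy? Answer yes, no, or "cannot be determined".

cannot be determined

No chain of stated constraints runs from package to deploy, and none runs from deploy to package either.
So the relative order of package and deploy is not fixed by the given facts.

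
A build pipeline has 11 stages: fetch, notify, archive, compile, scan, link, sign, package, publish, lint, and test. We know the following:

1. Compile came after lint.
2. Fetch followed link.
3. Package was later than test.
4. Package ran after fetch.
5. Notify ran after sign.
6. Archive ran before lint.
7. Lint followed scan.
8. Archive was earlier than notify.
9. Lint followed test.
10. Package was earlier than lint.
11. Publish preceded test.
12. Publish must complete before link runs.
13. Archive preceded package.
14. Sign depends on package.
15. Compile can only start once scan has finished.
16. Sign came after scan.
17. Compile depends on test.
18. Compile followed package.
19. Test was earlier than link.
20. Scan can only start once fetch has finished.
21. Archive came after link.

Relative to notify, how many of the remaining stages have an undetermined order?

2

Forced before notify: archive, fetch, link, package, publish, scan, sign, and test.
That leaves compile and lint with no forced order relative to notify — 2.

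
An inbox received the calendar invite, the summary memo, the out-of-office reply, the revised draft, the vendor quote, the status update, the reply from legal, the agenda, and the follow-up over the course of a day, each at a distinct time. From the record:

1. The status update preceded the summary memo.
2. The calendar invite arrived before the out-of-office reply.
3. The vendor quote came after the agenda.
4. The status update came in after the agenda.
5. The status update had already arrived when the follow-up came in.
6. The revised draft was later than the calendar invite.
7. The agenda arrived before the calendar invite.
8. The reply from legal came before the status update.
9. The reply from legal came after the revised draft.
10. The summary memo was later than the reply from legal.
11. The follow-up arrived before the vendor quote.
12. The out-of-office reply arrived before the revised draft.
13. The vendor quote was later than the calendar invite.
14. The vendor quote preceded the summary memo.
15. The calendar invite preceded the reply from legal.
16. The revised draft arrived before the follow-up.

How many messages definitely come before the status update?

Directly stated before the status update: the agenda and the reply from legal.
The calendar invite reaches the status update via the calendar invite → the reply from legal → the status update.
The out-of-office reply reaches the status update via the out-of-office reply → the revised draft → the reply from legal → the status update.
The revised draft reaches the status update via the revised draft → the reply from legal → the status update.
That's the agenda, the calendar invite, the out-of-office reply, the reply from legal, and the revised draft — 5 in all.

5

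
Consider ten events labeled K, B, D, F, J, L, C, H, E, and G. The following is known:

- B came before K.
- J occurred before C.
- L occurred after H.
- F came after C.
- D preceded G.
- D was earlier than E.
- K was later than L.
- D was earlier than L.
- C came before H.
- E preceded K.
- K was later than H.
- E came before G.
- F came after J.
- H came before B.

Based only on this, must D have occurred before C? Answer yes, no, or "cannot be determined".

No chain of stated constraints runs from D to C, and none runs from C to D either.
So the relative order of D and C is not fixed by the given facts.

cannot be determined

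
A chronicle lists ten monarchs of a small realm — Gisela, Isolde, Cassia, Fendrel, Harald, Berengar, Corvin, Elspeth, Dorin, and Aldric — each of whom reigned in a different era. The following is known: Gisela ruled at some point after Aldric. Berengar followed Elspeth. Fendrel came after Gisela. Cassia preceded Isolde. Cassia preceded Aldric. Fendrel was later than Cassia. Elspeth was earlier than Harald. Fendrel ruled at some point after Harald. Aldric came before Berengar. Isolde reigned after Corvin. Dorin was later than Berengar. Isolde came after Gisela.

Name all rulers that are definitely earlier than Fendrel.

Aldric, Cassia, Elspeth, Gisela, Harald

Directly stated before Fendrel: Cassia, Gisela, and Harald.
Aldric reaches Fendrel via Aldric → Gisela → Fendrel.
Elspeth reaches Fendrel via Elspeth → Harald → Fendrel.
No chain forces Corvin (or any of the others) ahead of Fendrel.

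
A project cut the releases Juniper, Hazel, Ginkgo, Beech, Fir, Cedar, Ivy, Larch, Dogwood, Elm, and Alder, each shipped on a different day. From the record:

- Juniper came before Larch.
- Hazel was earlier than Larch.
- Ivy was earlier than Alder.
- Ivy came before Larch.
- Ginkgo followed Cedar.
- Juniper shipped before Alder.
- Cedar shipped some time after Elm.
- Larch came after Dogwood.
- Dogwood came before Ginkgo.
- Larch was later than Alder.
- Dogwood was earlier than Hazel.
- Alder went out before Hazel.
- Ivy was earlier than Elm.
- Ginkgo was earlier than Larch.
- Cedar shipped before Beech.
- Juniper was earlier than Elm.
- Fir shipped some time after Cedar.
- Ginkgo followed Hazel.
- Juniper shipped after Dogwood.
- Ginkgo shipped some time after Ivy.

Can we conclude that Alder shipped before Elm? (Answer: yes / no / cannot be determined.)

No chain of stated constraints runs from Alder to Elm, and none runs from Elm to Alder either.
So the relative order of Alder and Elm is not fixed by the given facts.

cannot be determined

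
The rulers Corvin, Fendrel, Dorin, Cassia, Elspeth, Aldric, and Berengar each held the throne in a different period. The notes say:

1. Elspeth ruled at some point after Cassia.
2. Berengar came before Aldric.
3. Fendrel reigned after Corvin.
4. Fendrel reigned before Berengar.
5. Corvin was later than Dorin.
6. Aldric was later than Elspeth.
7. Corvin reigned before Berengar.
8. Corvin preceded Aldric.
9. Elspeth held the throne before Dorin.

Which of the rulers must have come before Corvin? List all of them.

Cassia, Dorin, Elspeth

Directly stated before Corvin: Dorin.
Cassia reaches Corvin via Cassia → Elspeth → Dorin → Corvin.
Elspeth reaches Corvin via Elspeth → Dorin → Corvin.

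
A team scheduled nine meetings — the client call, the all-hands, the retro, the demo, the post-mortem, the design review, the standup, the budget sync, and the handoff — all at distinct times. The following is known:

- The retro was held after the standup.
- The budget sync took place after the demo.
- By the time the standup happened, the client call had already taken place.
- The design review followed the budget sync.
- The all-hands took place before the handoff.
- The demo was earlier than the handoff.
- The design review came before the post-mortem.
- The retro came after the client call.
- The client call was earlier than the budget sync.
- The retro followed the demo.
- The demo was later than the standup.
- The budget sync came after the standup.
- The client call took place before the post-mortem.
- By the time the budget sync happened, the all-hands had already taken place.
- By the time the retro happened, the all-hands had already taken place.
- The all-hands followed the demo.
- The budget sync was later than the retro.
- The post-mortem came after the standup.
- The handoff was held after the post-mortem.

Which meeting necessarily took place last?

the handoff

Every other meeting has a chain of constraints placing it before the handoff, so the handoff is last.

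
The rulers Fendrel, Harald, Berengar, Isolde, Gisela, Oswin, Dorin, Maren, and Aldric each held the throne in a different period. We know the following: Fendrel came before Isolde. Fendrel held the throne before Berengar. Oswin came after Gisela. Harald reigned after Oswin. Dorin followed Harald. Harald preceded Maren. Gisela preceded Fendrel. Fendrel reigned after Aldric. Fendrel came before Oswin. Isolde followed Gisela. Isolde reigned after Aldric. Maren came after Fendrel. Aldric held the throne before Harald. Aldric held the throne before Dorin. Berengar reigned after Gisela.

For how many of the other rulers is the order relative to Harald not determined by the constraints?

2

Forced before Harald: Aldric, Fendrel, Gisela, and Oswin; forced after Harald: Dorin and Maren.
That leaves Berengar and Isolde with no forced order relative to Harald — 2.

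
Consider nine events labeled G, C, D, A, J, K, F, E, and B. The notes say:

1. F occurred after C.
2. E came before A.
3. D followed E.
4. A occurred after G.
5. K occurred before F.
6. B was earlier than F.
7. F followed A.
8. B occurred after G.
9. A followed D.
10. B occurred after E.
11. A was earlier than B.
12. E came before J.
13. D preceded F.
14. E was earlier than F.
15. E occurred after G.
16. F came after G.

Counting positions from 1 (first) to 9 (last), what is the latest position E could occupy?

E must come before A, B, D, F, and J — 5 events forced after it.
Everything else can be placed before E in some valid order, so E can sit as late as position 9 − 5 = 4.

4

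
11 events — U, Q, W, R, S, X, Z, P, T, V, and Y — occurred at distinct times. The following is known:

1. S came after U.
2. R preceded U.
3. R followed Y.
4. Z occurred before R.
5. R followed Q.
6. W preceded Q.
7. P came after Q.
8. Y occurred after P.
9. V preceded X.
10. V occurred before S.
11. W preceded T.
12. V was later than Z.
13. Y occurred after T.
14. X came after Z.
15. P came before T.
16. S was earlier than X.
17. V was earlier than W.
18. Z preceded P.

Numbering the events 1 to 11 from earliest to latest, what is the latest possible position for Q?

Q must come before P, R, S, T, U, X, and Y — 7 events forced after it.
Everything else can be placed before Q in some valid order, so Q can sit as late as position 11 − 7 = 4.

4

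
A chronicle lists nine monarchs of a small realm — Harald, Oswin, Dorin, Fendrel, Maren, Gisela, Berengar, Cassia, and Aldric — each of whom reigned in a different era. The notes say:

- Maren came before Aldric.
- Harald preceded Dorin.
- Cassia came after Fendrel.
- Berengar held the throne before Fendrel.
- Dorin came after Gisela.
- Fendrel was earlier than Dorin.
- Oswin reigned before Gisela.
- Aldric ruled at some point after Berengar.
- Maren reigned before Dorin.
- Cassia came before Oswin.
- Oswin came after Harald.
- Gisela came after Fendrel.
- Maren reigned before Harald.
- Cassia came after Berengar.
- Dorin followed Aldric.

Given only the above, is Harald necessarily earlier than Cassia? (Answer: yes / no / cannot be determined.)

No chain of stated constraints runs from Harald to Cassia, and none runs from Cassia to Harald either.
So the relative order of Harald and Cassia is not fixed by the given facts.

cannot be determined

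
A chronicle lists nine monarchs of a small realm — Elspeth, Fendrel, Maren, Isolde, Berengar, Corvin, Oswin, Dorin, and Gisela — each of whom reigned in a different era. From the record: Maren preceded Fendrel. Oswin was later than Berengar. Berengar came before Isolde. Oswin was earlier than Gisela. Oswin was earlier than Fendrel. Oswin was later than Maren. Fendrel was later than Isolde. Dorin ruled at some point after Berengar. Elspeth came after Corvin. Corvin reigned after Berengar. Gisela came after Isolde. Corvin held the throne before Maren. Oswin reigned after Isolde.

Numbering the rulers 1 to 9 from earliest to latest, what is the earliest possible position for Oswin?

Berengar, Corvin, Isolde, and Maren must all come before Oswin — 4 forced predecessors.
Nothing else is forced ahead of Oswin, so their earliest slot is position 4 + 1 = 5.

5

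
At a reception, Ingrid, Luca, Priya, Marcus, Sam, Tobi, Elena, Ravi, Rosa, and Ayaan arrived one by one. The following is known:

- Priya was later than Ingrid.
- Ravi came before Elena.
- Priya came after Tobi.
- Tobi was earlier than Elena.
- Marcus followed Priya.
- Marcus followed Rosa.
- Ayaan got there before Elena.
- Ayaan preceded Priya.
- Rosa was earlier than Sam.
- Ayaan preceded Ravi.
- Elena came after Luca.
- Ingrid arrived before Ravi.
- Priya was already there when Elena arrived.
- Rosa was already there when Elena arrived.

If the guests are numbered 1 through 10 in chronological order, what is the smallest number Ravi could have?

3

Ayaan and Ingrid must both come before Ravi — 2 forced predecessors.
Nothing else is forced ahead of Ravi, so their earliest slot is position 2 + 1 = 3.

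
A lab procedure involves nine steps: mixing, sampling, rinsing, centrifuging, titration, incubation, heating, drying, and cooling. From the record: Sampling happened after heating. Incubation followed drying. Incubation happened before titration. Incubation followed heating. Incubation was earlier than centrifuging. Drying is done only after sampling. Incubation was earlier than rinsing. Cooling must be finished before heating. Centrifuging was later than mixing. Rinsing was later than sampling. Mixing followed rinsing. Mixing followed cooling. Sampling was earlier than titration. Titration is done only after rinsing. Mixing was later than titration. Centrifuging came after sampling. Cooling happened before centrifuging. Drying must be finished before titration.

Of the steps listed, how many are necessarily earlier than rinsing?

5

Directly stated before rinsing: incubation and sampling.
Cooling reaches rinsing via cooling → heating → incubation → rinsing.
Drying reaches rinsing via drying → incubation → rinsing.
Heating reaches rinsing via heating → incubation → rinsing.
That's cooling, drying, heating, incubation, and sampling — 5 in all.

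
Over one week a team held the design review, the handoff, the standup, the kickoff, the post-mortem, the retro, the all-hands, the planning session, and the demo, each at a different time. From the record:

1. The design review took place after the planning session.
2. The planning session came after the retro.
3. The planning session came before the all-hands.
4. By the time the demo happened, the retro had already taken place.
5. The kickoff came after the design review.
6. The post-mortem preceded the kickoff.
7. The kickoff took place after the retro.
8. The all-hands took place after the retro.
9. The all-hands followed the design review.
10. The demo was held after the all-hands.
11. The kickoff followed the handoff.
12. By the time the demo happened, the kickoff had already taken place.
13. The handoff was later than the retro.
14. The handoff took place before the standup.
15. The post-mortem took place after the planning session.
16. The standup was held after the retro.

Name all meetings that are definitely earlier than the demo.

Directly stated before the demo: the all-hands, the kickoff, and the retro.
The design review reaches the demo via the design review → the kickoff → the demo.
The handoff reaches the demo via the handoff → the kickoff → the demo.
The planning session reaches the demo via the planning session → the all-hands → the demo.
Likewise the post-mortem reaches the demo by chaining the stated constraints.

the all-hands, the design review, the handoff, the kickoff, the planning session, the post-mortem, the retro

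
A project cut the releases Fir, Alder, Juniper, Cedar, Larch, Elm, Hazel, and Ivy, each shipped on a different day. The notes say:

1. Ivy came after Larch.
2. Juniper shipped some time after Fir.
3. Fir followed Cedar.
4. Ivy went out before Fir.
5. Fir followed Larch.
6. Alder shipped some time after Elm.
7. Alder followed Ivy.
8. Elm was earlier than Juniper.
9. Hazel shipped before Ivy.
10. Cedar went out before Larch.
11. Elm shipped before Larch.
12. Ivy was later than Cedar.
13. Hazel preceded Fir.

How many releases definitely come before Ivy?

4

Directly stated before Ivy: Cedar, Hazel, and Larch.
Elm reaches Ivy via Elm → Larch → Ivy.
That's Cedar, Elm, Hazel, and Larch — 4 in all.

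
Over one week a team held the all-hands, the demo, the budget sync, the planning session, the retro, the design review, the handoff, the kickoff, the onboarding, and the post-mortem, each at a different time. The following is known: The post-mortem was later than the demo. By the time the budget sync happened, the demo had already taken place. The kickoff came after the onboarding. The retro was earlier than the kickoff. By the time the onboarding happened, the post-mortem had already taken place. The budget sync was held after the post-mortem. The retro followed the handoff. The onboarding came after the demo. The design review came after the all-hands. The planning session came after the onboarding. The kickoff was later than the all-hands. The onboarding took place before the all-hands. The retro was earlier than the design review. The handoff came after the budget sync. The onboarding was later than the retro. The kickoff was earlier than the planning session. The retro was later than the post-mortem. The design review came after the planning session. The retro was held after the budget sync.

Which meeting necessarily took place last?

the design review

Every other meeting has a chain of constraints placing it before the design review, so the design review is last.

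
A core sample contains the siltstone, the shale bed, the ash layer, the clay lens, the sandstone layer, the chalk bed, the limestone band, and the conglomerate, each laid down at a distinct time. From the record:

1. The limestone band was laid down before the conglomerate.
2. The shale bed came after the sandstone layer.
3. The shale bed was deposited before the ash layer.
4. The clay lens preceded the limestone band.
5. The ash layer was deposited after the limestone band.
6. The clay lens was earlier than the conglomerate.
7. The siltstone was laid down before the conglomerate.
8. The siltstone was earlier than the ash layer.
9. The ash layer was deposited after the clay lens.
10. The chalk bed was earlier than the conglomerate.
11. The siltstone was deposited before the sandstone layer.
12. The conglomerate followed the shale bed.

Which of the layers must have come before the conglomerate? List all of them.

Directly stated before the conglomerate: the chalk bed, the clay lens, the limestone band, the shale bed, and the siltstone.
The sandstone layer reaches the conglomerate via the sandstone layer → the shale bed → the conglomerate.
No chain forces the ash layer ahead of the conglomerate.

the chalk bed, the clay lens, the limestone band, the sandstone layer, the shale bed, the siltstone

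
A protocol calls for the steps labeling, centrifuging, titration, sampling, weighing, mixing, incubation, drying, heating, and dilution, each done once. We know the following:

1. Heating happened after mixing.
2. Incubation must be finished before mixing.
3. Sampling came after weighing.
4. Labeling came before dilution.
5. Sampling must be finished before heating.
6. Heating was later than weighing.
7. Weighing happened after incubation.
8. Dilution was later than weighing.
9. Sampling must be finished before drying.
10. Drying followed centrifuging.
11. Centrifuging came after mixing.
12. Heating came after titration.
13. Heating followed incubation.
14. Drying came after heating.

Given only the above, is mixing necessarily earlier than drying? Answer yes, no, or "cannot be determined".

yes

Chain the constraints: mixing → centrifuging → drying. Each link is directly stated, so mixing comes before drying.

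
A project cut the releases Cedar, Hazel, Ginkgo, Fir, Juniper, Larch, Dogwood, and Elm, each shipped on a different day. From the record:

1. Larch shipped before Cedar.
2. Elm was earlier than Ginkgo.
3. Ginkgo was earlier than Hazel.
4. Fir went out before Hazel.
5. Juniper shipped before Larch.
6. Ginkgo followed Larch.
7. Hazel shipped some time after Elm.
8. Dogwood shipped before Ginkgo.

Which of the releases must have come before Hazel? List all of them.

Directly stated before Hazel: Elm, Fir, and Ginkgo.
Dogwood reaches Hazel via Dogwood → Ginkgo → Hazel.
Juniper reaches Hazel via Juniper → Larch → Ginkgo → Hazel.
Larch reaches Hazel via Larch → Ginkgo → Hazel.
No chain forces Cedar ahead of Hazel.

Dogwood, Elm, Fir, Ginkgo, Juniper, Larch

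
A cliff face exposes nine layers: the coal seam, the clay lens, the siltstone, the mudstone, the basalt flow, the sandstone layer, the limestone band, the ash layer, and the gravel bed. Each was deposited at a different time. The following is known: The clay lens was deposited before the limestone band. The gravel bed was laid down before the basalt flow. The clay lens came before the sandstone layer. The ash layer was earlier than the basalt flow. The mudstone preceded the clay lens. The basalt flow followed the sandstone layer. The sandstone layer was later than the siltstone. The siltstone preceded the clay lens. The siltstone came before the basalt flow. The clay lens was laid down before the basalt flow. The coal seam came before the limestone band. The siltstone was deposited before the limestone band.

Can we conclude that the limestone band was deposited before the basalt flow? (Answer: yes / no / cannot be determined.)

cannot be determined

No chain of stated constraints runs from the limestone band to the basalt flow, and none runs from the basalt flow to the limestone band either.
So the relative order of the limestone band and the basalt flow is not fixed by the given facts.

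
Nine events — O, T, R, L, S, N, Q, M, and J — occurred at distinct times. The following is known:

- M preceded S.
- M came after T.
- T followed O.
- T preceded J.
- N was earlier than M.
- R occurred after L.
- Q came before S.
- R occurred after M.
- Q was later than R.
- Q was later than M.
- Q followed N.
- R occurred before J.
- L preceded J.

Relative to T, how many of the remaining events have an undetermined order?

Forced before T: O; forced after T: J, M, Q, R, and S.
That leaves L and N with no forced order relative to T — 2.

2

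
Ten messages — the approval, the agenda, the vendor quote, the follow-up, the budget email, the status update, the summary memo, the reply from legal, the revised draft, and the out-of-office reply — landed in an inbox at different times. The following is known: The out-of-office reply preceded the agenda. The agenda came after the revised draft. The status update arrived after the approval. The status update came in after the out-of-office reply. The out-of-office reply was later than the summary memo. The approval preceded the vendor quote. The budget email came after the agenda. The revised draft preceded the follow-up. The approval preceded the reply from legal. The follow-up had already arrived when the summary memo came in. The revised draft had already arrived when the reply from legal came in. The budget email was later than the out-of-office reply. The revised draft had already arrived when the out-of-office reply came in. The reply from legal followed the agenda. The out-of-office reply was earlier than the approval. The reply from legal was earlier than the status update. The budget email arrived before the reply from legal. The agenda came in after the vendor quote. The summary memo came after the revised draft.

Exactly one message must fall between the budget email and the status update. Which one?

the reply from legal

Tracing the constraints gives the budget email → the reply from legal → the status update, so the reply from legal sits after the budget email and before the status update.
No other message is forced both after the budget email and before the status update.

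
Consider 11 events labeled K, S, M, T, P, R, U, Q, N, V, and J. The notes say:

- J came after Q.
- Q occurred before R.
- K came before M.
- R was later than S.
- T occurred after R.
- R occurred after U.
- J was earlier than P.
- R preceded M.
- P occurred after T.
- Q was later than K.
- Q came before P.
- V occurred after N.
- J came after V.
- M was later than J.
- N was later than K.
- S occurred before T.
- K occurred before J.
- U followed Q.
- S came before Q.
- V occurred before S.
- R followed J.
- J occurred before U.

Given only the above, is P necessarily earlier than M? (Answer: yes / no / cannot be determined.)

cannot be determined

No chain of stated constraints runs from P to M, and none runs from M to P either.
So the relative order of P and M is not fixed by the given facts.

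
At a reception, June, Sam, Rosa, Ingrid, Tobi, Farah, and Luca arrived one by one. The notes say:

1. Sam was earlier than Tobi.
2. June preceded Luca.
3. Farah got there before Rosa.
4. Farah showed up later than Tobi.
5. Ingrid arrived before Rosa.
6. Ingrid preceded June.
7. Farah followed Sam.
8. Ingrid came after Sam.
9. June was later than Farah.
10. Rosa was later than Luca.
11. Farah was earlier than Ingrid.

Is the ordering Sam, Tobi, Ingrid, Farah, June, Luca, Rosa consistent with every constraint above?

no

The constraints require Farah before Ingrid, but in the proposed sequence Ingrid appears ahead of Farah. That one violation is enough.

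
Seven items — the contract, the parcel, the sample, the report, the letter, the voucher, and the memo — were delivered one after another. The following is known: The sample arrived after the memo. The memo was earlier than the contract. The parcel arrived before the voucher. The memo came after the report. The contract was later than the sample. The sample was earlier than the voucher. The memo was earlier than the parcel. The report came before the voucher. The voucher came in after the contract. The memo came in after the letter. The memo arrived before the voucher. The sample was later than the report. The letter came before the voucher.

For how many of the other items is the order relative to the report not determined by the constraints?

1

Forced after the report: the contract, the memo, the parcel, the sample, and the voucher.
That leaves the letter with no forced order relative to the report — 1.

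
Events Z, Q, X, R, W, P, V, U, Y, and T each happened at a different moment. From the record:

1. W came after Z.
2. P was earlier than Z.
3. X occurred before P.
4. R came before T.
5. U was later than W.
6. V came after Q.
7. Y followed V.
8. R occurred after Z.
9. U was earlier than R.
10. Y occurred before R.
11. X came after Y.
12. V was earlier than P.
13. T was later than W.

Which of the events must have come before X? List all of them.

Q, V, Y

Directly stated before X: Y.
Q reaches X via Q → V → Y → X.
V reaches X via V → Y → X.
No chain forces P (or any of the others) ahead of X.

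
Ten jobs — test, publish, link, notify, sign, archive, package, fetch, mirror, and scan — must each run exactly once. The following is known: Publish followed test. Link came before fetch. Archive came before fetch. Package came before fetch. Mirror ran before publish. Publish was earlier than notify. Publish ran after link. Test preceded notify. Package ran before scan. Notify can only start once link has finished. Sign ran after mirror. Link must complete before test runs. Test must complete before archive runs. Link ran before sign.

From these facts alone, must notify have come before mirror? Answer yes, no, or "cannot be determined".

Tracing the constraints gives mirror → publish → notify, so mirror must come before notify.
That means notify cannot be before mirror.

no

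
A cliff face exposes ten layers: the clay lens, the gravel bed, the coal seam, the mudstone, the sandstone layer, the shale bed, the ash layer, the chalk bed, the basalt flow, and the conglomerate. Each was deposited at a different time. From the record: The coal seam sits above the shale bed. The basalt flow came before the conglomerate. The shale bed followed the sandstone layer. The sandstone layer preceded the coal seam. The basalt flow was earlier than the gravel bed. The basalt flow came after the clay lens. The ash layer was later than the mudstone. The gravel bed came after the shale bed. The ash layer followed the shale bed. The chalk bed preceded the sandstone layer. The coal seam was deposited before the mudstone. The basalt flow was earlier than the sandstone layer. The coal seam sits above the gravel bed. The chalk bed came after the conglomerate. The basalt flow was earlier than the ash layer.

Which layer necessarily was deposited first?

the clay lens

The clay lens has a chain of constraints placing it before every other layer, so the clay lens must be first.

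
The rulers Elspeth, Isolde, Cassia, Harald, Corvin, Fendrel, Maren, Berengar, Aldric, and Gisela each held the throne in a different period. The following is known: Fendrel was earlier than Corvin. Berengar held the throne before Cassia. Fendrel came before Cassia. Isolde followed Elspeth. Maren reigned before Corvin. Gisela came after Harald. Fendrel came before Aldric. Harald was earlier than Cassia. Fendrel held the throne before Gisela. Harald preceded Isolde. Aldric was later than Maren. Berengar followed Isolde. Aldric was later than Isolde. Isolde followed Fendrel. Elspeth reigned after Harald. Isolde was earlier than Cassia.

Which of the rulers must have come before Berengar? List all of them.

Elspeth, Fendrel, Harald, Isolde

Directly stated before Berengar: Isolde.
Elspeth reaches Berengar via Elspeth → Isolde → Berengar.
Fendrel reaches Berengar via Fendrel → Isolde → Berengar.
Harald reaches Berengar via Harald → Isolde → Berengar.
No chain forces Gisela (or any of the others) ahead of Berengar.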